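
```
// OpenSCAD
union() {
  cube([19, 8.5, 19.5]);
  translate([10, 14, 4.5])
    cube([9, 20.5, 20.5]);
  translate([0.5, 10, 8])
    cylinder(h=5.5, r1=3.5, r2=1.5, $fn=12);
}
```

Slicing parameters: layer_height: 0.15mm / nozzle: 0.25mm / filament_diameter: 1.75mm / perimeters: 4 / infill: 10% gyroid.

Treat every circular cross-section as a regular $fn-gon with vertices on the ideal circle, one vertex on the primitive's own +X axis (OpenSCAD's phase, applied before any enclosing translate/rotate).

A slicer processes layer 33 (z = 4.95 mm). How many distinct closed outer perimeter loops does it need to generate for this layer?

At z = 4.95 mm: the 19×8.5 cube contributes its full rectangle; the cube at (10, 14) (footprint 9×20.5) is included at this height; the cone at (0.5, 10) is not intersected at this z (z outside [8, 13.5]); Combining (union): the 2 present regions are separate (no shared area or edge), so areas and boundary lengths simply add and each stays a separate island — 2 connected regions. The result has 2 disconnected regions.

2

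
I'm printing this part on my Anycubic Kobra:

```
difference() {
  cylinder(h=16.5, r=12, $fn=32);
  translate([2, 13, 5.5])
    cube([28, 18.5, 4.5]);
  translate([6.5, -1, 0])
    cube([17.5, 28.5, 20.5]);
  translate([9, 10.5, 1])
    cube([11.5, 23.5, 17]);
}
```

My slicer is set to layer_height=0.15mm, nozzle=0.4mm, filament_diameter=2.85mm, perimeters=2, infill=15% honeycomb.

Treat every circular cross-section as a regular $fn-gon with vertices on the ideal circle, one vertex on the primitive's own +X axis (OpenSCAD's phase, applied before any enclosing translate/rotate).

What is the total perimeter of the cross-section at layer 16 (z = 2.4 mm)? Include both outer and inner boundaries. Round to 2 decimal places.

78.79 mm

At z = 2.4 mm: the r=12 cylinder gives a regular 32-gon of circumradius 12 (constant along its height) (perimeter = 2·32·12.000·sin(180°/32) = 75.28 mm); the cube at (2, 13) is not intersected at this z (z outside [5.5, 10]); the 17.5×28.5 cube at (6.5, -1) contributes its full rectangle (perimeter 92.00 mm); the cube at (9, 10.5) (footprint 11.5×23.5) is included at this height (perimeter 70.00 mm); Taking the first minus the rest: starting from the r=12 cylinder, the 17.5×28.5 cube at (6.5, -1) partially overlaps it — only the 44.10 mm² overlap (of its 498.75 mm²) is removed, clipping the outline; the 11.5×23.5 cube at (9, 10.5) misses the remaining region (no effect) — boundary = 78.79 mm. Overall, the cross-section is a single solid region. Total boundary length (outer) = 78.79 mm.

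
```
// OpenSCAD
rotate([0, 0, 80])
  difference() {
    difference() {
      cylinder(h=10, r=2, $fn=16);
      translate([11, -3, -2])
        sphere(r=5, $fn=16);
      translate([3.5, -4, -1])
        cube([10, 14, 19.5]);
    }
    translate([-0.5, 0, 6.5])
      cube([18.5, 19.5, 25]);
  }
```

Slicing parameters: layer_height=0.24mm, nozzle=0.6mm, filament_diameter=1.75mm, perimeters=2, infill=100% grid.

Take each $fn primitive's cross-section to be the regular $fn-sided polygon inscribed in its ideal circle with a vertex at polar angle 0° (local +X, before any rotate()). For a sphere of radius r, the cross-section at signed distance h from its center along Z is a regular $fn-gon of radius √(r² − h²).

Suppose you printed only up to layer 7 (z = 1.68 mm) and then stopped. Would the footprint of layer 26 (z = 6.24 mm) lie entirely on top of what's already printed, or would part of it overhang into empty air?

entirely on top

Compare the two slices. At z = 1.68: the r=2 cylinder gives a regular 16-gon of circumradius 2 (constant along its height) (area = (16/2)·2.000²·sin(360°/16) = 12.25 mm²); the sphere at (11, -3): section is a regular 16-gon, circumradius = √(r²−h²) = √(5²−3.68²) = 3.385 (area = (16/2)·3.385²·sin(360°/16) = 35.08 mm²); the cube at (3.5, -4) (footprint 10×14) is included at this height (area 140.00 mm²); Taking the first minus the rest: starting from the r=2 cylinder (12.25 mm²), the r=5 sphere at (11, -3) misses the remaining region (no effect); the 10×14 cube at (3.5, -4) misses the remaining region (no effect) — area = 12.25 mm²; the cube at (-0.5, 0) is not intersected at this z (z outside [6.5, 31.5]); Taking the first minus the rest: none of the subtracted shapes is present at this height, so that combined region is unchanged — area = 12.25 mm²; (whole slice rotated 80° about Z — lengths, areas and connectivity unchanged). At z = 6.24: the cylinder: section is a regular 16-gon, circumradius r=2 (area = (16/2)·2.000²·sin(360°/16) = 12.25 mm²); the sphere at (11, -3) is not intersected at this z (|z−center|=8.240 > r=5); the 10×14 cube at (3.5, -4) contributes its full rectangle (area 140.00 mm²); Subtracting the remaining from the first: starting from the r=2 cylinder (12.25 mm²), the 10×14 cube at (3.5, -4) misses the remaining region (no effect) — area = 12.25 mm²; the cube at (-0.5, 0) is absent (z outside [6.5, 31.5]); Subtracting the remaining from the first: none of the subtracted shapes is present at this height, so that combined region is unchanged — area = 12.25 mm²; (whole slice rotated 80° about Z — lengths, areas and connectivity unchanged). Checking containment: the cross-section at z = 6.24 is a subset of the cross-section at z = 1.68.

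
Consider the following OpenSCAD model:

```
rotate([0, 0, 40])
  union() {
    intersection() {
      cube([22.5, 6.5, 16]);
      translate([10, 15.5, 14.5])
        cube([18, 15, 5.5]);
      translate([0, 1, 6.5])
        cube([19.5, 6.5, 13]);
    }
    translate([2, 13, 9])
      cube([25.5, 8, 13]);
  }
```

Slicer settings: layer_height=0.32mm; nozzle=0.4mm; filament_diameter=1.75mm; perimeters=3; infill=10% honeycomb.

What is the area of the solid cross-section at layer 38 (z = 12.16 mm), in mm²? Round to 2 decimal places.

At z = 12.16 mm: the cube (footprint 22.5×6.5) is included at this height (area 146.25 mm²); the cube at (10, 15.5) does not reach this height (z outside [14.5, 20]); the cube at (0, 1) (footprint 19.5×6.5) is included at this height (area 126.75 mm²); Taking the intersection: at least one operand is absent at this height, so nothing remains; the 25.5×8 cube at (2, 13) contributes its full rectangle (area 204.00 mm²); Merging all regions: only the 25.5×8 cube at (2, 13) is present, so the union is just that shape — area = 204.00 mm²; (whole slice rotated 40° about Z — lengths, areas and connectivity unchanged). Overall, the cross-section is a single solid region. Net area = 204.00 mm².

204.00 mm²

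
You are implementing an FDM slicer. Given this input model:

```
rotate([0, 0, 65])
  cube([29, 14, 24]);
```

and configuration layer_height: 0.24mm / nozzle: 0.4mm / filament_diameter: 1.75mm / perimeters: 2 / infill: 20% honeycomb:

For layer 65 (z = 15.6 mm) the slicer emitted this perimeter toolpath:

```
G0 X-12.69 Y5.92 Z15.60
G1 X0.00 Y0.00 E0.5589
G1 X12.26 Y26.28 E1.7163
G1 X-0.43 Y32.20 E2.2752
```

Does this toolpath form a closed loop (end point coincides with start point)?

no

Start point (G0): (-12.69, 5.92). End point (last G1): the path does not return to the start — open.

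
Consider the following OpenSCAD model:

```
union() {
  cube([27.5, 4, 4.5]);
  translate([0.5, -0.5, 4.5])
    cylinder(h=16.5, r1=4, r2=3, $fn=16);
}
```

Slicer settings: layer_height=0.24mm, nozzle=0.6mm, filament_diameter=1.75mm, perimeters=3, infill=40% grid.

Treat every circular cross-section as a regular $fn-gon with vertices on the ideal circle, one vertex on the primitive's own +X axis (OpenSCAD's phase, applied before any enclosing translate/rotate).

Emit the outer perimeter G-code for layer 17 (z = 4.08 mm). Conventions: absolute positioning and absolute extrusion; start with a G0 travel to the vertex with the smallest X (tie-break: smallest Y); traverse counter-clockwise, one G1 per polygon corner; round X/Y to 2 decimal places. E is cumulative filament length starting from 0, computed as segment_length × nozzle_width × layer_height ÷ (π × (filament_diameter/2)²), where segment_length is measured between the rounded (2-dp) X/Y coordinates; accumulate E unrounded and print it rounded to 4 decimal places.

G0 X0.00 Y0.00 Z4.08
G1 X27.50 Y0.00 E1.6464
G1 X27.50 Y4.00 E1.8858
G1 X0.00 Y4.00 E3.5322
G1 X0.00 Y0.00 E3.7717

At z = 4.08 mm: the cube (footprint 27.5×4) is included at this height; the cone at (0.5, -0.5) does not reach this height (z outside [4.5, 21]); Merging all regions: only the 27.5×4 cube is present, so the union is just that shape — 1 connected region. The outline is a single polygon with 4 vertices. Extrusion per mm of travel: 0.6 × 0.24 / (π × 0.875²) = 0.059868. Accumulating E over each segment gives final E = 3.7717.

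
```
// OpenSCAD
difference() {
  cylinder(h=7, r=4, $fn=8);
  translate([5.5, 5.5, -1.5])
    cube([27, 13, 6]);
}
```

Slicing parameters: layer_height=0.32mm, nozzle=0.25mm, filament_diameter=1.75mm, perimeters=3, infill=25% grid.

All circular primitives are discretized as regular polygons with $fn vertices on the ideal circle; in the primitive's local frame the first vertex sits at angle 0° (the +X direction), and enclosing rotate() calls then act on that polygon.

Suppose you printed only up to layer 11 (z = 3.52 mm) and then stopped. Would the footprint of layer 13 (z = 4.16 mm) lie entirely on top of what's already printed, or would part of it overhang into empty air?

entirely on top

Compare the two slices. At z = 3.52: the r=4 cylinder contributes a regular 8-gon of circumradius 4 (area = (8/2)·4.000²·sin(360°/8) = 45.25 mm²); the 27×13 cube at (5.5, 5.5) contributes its full rectangle (area 351.00 mm²); Subtracting the remaining from the first: starting from the r=4 cylinder (45.25 mm²), the 27×13 cube at (5.5, 5.5) misses the remaining region (no effect) — area = 45.25 mm². At z = 4.16: the r=4 cylinder contributes a regular 8-gon of circumradius 4 (area = (8/2)·4.000²·sin(360°/8) = 45.25 mm²); the 27×13 cube at (5.5, 5.5) contributes its full rectangle (area 351.00 mm²); After the difference (first − rest): starting from the r=4 cylinder (45.25 mm²), the 27×13 cube at (5.5, 5.5) misses the remaining region (no effect) — area = 45.25 mm². Checking containment: the cross-section at z = 4.16 is a subset of the cross-section at z = 3.52.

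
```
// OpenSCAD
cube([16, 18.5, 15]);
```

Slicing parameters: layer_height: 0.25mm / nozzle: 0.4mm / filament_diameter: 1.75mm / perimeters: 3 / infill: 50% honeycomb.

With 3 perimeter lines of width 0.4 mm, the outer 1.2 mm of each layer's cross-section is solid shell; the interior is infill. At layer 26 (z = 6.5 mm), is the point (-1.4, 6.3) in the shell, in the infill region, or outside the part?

outside

At z = 6.5 mm: the cube is present — its section is the full 16×18.5 rectangle. Overall, the cross-section is a single solid region. The nearest boundary edge runs (0.00, 18.50)→(0.00, 0.00); distance from the point to it = 1.40 mm. The point is not inside any of the regions above, so it lies outside the cross-section (1.40 mm from the nearest boundary).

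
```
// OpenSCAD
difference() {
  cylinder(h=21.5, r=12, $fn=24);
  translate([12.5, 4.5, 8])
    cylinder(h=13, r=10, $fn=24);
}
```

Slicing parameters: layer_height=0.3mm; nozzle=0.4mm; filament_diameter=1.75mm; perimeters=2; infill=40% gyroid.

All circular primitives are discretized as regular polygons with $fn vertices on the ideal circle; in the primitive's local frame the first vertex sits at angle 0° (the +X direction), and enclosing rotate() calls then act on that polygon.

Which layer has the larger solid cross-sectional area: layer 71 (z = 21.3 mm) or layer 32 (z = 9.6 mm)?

Layer 71 (z = 21.3): the r=12 cylinder gives a regular 24-gon of circumradius 12 (constant along its height) (area = (24/2)·12.000²·sin(360°/24) = 447.24 mm²); the cylinder at (12.5, 4.5) is not intersected at this z (z outside [8, 21]); After the difference (first − rest): none of the subtracted shapes is present at this height, so the r=12 cylinder is unchanged — area = 447.24 mm². So its area = 447.24 mm². Layer 32 (z = 9.6): the r=12 cylinder gives a regular 24-gon of circumradius 12 (constant along its height) (area = (24/2)·12.000²·sin(360°/24) = 447.24 mm²); the r=10 cylinder at (12.5, 4.5) gives a regular 24-gon of circumradius 10 (constant along its height) (area = (24/2)·10.000²·sin(360°/24) = 310.58 mm²); After the difference (first − rest): starting from the r=12 cylinder (447.24 mm²), the r=10 cylinder at (12.5, 4.5) partially overlaps it — only the 103.43 mm² overlap (of its 310.58 mm²) is removed, clipping the outline — area = 343.81 mm². So its area = 343.81 mm². Layer 71 is larger (447.24 vs 343.81 mm²).

layer 71 (z = 21.3 mm)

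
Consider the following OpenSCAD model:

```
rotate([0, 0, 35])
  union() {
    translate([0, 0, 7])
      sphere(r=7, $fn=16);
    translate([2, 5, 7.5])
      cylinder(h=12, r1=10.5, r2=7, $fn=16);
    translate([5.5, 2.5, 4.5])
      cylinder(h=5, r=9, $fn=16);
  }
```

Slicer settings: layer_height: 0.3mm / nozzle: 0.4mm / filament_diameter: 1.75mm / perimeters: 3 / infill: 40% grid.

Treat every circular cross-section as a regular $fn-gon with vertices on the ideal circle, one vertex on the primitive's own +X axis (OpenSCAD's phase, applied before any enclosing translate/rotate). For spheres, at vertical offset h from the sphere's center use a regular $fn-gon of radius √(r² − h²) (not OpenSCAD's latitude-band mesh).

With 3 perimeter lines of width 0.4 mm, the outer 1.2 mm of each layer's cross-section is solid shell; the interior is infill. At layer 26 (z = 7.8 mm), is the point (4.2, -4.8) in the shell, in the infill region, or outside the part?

At z = 7.8 mm: the r=7 sphere slices to a regular 16-gon of circumradius 6.954 (√(r²−h²) with h=0.8 from center); the cone at (2, 5): at t=0.025 of its height the radius interpolates to r₁+(r₂−r₁)t = 10.412, giving a regular 16-gon of that circumradius; the r=9 cylinder at (5.5, 2.5) gives a regular 16-gon of circumradius 9 (constant along its height); Taking the union: the regions partially overlap (shared area 334.52 mm²), so overlapping operands fuse into one piece — 1 connected region; (whole slice rotated 35° about Z — lengths, areas and connectivity unchanged). Overall, the cross-section is a single solid region. Undo the 35° rotation: the query point maps to (0.687, -6.341) in the un-rotated model frame. The nearest boundary edge runs (2.66, -6.42)→(-0.00, -6.95); distance from the point to it = 0.47 mm. The point is inside the cross-section, 0.47 mm from the nearest boundary — within the 1.2 mm shell band (3 × 0.4).

shell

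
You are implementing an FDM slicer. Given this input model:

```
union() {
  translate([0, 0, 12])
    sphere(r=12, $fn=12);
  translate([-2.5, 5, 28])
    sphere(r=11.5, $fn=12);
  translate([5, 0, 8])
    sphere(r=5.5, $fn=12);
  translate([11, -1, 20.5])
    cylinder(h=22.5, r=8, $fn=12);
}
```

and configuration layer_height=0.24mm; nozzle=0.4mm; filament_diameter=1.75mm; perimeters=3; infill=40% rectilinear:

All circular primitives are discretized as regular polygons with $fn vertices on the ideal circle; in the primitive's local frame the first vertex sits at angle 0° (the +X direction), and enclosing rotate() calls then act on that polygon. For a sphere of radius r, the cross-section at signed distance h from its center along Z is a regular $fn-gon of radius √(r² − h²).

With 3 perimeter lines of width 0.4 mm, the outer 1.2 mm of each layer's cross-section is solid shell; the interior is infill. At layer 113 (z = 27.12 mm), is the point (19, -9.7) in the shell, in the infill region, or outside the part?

outside

At z = 27.12 mm: the sphere is not intersected at this z (|z−center|=15.120 > r=12); the sphere at (-2.5, 5): section is a regular 12-gon, circumradius = √(r²−h²) = √(11.5²−0.88²) = 11.466; the sphere at (5, 0) does not reach this height (|z−center|=19.120 > r=5.5); the cylinder at (11, -1): section is a regular 12-gon, circumradius r=8; Taking the union: the regions partially overlap (shared area 34.01 mm²), so overlapping operands fuse into one piece — 1 connected region. Overall, the cross-section is a single solid region. The nearest boundary edge runs (17.93, -5.00)→(15.00, -7.93); distance from the point to it = 4.08 mm. The point is not inside any of the regions above, so it lies outside the cross-section (4.08 mm from the nearest boundary).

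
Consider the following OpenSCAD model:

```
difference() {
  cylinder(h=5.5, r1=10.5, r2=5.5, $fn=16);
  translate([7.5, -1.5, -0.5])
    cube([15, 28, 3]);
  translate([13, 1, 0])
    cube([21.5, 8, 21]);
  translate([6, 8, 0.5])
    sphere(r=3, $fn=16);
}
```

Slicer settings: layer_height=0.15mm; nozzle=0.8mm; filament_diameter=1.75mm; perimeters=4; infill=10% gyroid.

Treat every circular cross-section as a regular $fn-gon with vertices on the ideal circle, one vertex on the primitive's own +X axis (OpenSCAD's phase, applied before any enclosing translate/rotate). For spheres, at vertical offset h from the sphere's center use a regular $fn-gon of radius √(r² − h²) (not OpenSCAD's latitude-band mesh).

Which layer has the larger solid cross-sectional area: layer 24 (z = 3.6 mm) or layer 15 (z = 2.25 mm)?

Layer 24 (z = 3.6): the cone: at t=0.655 of its height the radius interpolates to r₁+(r₂−r₁)t = 7.227, giving a regular 16-gon of that circumradius (area = (16/2)·7.227²·sin(360°/16) = 159.91 mm²); the cube at (7.5, -1.5) is absent (z outside [-0.5, 2.5]); the cube at (13, 1) (footprint 21.5×8) is included at this height (area 172.00 mm²); the sphere at (6, 8) is absent (|z−center|=3.100 > r=3); Taking the first minus the rest: starting from the cone (159.91 mm²), the 21.5×8 cube at (13, 1) misses the remaining region (no effect) — area = 159.91 mm². So its area = 159.91 mm². Layer 15 (z = 2.25): the cone contributes a regular 16-gon of circumradius 8.455 (interpolated between r1=10.5 and r2=5.5 at t=0.409) (area = (16/2)·8.455²·sin(360°/16) = 218.83 mm²); the cube at (7.5, -1.5) is present — its section is the full 15×28 rectangle (area 420.00 mm²); the 21.5×8 cube at (13, 1) contributes its full rectangle (area 172.00 mm²); the r=3 sphere at (6, 8) slices to a regular 16-gon of circumradius 2.437 (√(r²−h²) with h=1.75 from center) (area = (16/2)·2.437²·sin(360°/16) = 18.18 mm²); Taking the first minus the rest: starting from the cone (218.83 mm²), the 15×28 cube at (7.5, -1.5) partially overlaps it — only the 3.33 mm² overlap (of its 420.00 mm²) is removed, clipping the outline; the 21.5×8 cube at (13, 1) misses the remaining region (no effect); the r=3 sphere at (6, 8) partially overlaps it — only the 1.63 mm² overlap (of its 18.18 mm²) is removed, clipping the outline — area = 213.88 mm². So its area = 213.88 mm². Layer 15 is larger (213.88 vs 159.91 mm²).

layer 15 (z = 2.25 mm)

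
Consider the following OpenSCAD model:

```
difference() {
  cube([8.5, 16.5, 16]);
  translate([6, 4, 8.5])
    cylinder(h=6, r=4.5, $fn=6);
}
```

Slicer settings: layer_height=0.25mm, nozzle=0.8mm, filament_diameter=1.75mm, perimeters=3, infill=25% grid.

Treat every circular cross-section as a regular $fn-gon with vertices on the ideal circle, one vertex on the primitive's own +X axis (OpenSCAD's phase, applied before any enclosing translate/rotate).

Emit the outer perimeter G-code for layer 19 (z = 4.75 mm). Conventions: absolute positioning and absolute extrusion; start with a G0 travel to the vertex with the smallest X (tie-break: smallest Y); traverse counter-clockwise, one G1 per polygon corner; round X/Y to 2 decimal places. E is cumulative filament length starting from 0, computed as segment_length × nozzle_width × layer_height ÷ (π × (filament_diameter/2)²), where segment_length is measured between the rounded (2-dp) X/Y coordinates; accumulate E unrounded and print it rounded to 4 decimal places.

G0 X0.00 Y0.00 Z4.75
G1 X8.50 Y0.00 E0.7068
G1 X8.50 Y16.50 E2.0788
G1 X0.00 Y16.50 E2.7855
G1 X0.00 Y0.00 E4.1575

At z = 4.75 mm: the cube is present — its section is the full 8.5×16.5 rectangle; the cylinder at (6, 4) does not reach this height (z outside [8.5, 14.5]); After the difference (first − rest): none of the subtracted shapes is present at this height, so the 8.5×16.5 cube is unchanged — 1 connected region. The outline is a single polygon with 4 vertices. Extrusion per mm of travel: 0.8 × 0.25 / (π × 0.875²) = 0.083150. Accumulating E over each segment gives final E = 4.1575.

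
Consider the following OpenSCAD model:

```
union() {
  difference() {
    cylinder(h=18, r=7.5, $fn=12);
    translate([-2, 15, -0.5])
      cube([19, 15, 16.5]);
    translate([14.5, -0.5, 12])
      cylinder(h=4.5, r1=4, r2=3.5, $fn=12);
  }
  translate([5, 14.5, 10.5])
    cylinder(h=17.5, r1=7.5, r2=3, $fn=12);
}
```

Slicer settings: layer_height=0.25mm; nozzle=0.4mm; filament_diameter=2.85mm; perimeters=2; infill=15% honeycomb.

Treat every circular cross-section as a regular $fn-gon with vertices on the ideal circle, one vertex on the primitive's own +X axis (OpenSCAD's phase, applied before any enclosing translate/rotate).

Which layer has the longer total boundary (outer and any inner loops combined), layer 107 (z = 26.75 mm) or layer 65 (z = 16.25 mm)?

layer 65 (z = 16.25 mm)

Layer 107 (z = 26.75): the cylinder is absent (z outside [0, 18]); the cube at (-2, 15) is absent (z outside [-0.5, 16]); the cone at (14.5, -0.5) is absent (z outside [12, 16.5]); Taking the first minus the rest: the first operand is absent here, so nothing remains; the cone at (5, 14.5) (r1=7.5→r2=3) has section circumradius 3.321 here — a regular 12-gon (perimeter = 2·12·3.321·sin(180°/12) = 20.63 mm); Merging all regions: only the cone at (5, 14.5) is present, so the union is just that shape — boundary = 20.63 mm. So its perimeter = 20.63 mm. Layer 65 (z = 16.25): the r=7.5 cylinder contributes a regular 12-gon of circumradius 7.5 (perimeter = 2·12·7.500·sin(180°/12) = 46.59 mm); the cube at (-2, 15) is absent (z outside [-0.5, 16]); the cone at (14.5, -0.5) (r1=4→r2=3.5) has section circumradius 3.528 here — a regular 12-gon (perimeter = 2·12·3.528·sin(180°/12) = 21.91 mm); Taking the first minus the rest: starting from the r=7.5 cylinder, the cone at (14.5, -0.5) misses the remaining region (no effect) — boundary = 46.59 mm; the cone at (5, 14.5) (r1=7.5→r2=3) has section circumradius 6.021 here — a regular 12-gon (perimeter = 2·12·6.021·sin(180°/12) = 37.40 mm); Taking the union: the 2 present regions are separate (no shared area or edge), so areas and boundary lengths simply add and each stays a separate island — boundary = 83.99 mm. So its perimeter = 83.99 mm. Layer 65 is larger (83.99 vs 20.63 mm).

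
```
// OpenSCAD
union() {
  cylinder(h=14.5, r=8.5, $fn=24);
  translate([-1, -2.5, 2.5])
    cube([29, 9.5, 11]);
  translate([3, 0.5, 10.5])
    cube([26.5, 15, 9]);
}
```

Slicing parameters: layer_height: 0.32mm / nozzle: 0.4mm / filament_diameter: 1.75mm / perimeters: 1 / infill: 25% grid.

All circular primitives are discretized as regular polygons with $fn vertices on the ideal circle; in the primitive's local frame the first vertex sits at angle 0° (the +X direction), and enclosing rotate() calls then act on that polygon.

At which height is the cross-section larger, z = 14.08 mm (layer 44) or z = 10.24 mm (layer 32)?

layer 44 (z = 14.08 mm)

Layer 44 (z = 14.08): the r=8.5 cylinder gives a regular 24-gon of circumradius 8.5 (constant along its height) (area = (24/2)·8.500²·sin(360°/24) = 224.40 mm²); the cube at (-1, -2.5) is not intersected at this z (z outside [2.5, 13.5]); the 26.5×15 cube at (3, 0.5) contributes its full rectangle (area 397.50 mm²); Merging all regions: the regions partially overlap — summed areas 621.90 mm² minus the doubly-counted overlap 28.55 mm² gives 593.35 mm² — area = 593.35 mm². So its area = 593.35 mm². Layer 32 (z = 10.24): the r=8.5 cylinder gives a regular 24-gon of circumradius 8.5 (constant along its height) (area = (24/2)·8.500²·sin(360°/24) = 224.40 mm²); the cube at (-1, -2.5) is present — its section is the full 29×9.5 rectangle (area 275.50 mm²); the cube at (3, 0.5) is not intersected at this z (z outside [10.5, 19.5]); Merging all regions: the regions partially overlap — summed areas 499.90 mm² minus the doubly-counted overlap 81.75 mm² gives 418.15 mm² — area = 418.15 mm². So its area = 418.15 mm². Layer 44 is larger (593.35 vs 418.15 mm²).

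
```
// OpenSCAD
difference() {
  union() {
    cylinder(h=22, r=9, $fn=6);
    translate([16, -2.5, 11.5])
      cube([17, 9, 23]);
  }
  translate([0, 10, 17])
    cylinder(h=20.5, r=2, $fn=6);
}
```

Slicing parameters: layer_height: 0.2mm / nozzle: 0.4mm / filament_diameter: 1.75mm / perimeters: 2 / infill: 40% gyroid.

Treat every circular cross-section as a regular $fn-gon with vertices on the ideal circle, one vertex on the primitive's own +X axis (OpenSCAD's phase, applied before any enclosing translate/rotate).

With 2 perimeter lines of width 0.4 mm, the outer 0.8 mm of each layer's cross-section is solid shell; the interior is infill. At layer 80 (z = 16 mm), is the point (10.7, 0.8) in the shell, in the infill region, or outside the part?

At z = 16 mm: the cylinder: section is a regular 6-gon, circumradius r=9; the cube at (16, -2.5) is present — its section is the full 17×9 rectangle; Combining (union): the 2 present regions are separate (no shared area or edge), so areas and boundary lengths simply add and each stays a separate island — 2 connected regions; the cylinder at (0, 10) is not intersected at this z (z outside [17, 37.5]); After the difference (first − rest): none of the subtracted shapes is present at this height, so that combined region is unchanged — 2 connected regions. Overall, the cross-section has 2 separate islands. The nearest boundary edge runs (4.50, 7.79)→(9.00, 0.00); distance from the point to it = 1.88 mm. The point is not inside any of the regions above, so it lies outside the cross-section (1.88 mm from the nearest boundary).

outside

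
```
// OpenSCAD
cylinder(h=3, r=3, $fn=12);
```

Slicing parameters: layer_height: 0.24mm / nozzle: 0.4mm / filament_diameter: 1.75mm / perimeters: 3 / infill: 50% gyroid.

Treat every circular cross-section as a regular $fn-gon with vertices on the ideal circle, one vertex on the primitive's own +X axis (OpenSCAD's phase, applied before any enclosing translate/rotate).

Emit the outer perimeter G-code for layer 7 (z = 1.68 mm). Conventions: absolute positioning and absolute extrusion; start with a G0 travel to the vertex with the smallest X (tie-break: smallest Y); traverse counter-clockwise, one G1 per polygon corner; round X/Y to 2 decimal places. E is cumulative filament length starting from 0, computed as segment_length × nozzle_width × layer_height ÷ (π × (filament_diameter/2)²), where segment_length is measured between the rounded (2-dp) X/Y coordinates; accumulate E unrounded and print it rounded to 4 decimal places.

At z = 1.68 mm: the cylinder: section is a regular 12-gon, circumradius r=3. The outline is a single polygon with 12 vertices. Extrusion per mm of travel: 0.4 × 0.24 / (π × 0.875²) = 0.039912. Accumulating E over each segment gives final E = 0.7440.

G0 X-3.00 Y0.00 Z1.68
G1 X-2.60 Y-1.50 E0.0620
G1 X-1.50 Y-2.60 E0.1240
G1 X0.00 Y-3.00 E0.1860
G1 X1.50 Y-2.60 E0.2480
G1 X2.60 Y-1.50 E0.3101
G1 X3.00 Y0.00 E0.3720
G1 X2.60 Y1.50 E0.4340
G1 X1.50 Y2.60 E0.4961
G1 X0.00 Y3.00 E0.5580
G1 X-1.50 Y2.60 E0.6200
G1 X-2.60 Y1.50 E0.6821
G1 X-3.00 Y0.00 E0.7440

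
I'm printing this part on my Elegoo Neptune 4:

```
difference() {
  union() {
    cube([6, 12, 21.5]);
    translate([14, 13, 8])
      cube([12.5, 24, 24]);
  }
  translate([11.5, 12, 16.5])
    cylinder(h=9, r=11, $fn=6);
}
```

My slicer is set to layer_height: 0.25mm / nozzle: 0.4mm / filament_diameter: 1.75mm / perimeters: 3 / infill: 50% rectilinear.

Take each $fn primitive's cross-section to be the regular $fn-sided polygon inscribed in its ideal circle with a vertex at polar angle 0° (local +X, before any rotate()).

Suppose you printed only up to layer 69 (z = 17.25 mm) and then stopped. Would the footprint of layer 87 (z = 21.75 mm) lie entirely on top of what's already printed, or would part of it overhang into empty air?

Compare the two slices. At z = 17.25: the cube (footprint 6×12) is included at this height (area 72.00 mm²); the cube at (14, 13) is present — its section is the full 12.5×24 rectangle (area 300.00 mm²); Taking the union: the 2 present regions are separate (no shared area or edge), so areas and boundary lengths simply add and each stays a separate island — area = 372.00 mm²; the r=11 cylinder at (11.5, 12) gives a regular 6-gon of circumradius 11 (constant along its height) (area = (6/2)·11.000²·sin(360°/6) = 314.37 mm²); Subtracting the remaining from the first: starting from the result so far (372.00 mm²), the r=11 cylinder at (11.5, 12) partially overlaps it — only the 72.76 mm² overlap (of its 314.37 mm²) is removed, clipping the outline — area = 299.24 mm². At z = 21.75: the cube is not intersected at this z (z outside [0, 21.5]); the cube at (14, 13) is present — its section is the full 12.5×24 rectangle (area 300.00 mm²); Taking the union: only the 12.5×24 cube at (14, 13) is present, so the union is just that shape — area = 300.00 mm²; the r=11 cylinder at (11.5, 12) gives a regular 6-gon of circumradius 11 (constant along its height) (area = (6/2)·11.000²·sin(360°/6) = 314.37 mm²); After the difference (first − rest): starting from the result so far (300.00 mm²), the r=11 cylinder at (11.5, 12) partially overlaps it — only the 46.56 mm² overlap (of its 314.37 mm²) is removed, clipping the outline — area = 253.44 mm². Checking containment: the cross-section at z = 21.75 is a subset of the cross-section at z = 17.25.

entirely on top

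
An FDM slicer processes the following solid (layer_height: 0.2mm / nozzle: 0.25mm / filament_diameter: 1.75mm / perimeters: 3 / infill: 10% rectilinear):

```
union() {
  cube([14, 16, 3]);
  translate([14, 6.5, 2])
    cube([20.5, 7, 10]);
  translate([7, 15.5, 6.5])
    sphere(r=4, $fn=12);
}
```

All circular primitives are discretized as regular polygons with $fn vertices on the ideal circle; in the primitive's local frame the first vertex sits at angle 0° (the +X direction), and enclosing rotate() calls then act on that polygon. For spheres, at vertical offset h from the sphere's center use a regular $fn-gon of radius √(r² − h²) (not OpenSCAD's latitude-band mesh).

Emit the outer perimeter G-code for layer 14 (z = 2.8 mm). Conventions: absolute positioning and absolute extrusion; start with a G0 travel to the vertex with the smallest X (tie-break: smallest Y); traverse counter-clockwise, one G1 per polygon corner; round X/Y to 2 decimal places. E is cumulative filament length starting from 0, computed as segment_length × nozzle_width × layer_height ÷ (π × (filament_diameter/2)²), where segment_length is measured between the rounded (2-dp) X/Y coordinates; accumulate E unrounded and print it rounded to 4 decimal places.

G0 X0.00 Y0.00 Z2.80
G1 X14.00 Y0.00 E0.2910
G1 X14.00 Y6.50 E0.4261
G1 X34.50 Y6.50 E0.8523
G1 X34.50 Y13.50 E0.9978
G1 X14.00 Y13.50 E1.4239
G1 X14.00 Y16.00 E1.4759
G1 X8.39 Y16.00 E1.5925
G1 X8.32 Y16.26 E1.5981
G1 X7.76 Y16.82 E1.6146
G1 X7.00 Y17.02 E1.6309
G1 X6.24 Y16.82 E1.6473
G1 X5.68 Y16.26 E1.6637
G1 X5.61 Y16.00 E1.6693
G1 X0.00 Y16.00 E1.7859
G1 X0.00 Y0.00 E2.1185

At z = 2.8 mm: the cube (footprint 14×16) is included at this height; the cube at (14, 6.5) (footprint 20.5×7) is included at this height; the r=4 sphere at (7, 15.5) contributes a regular 12-gon of circumradius √(4²−3.7²) = 1.520; Taking the union: the regions partially overlap (shared area 4.92 mm²), so overlapping operands fuse into one piece — 1 connected region. The outline is a single polygon with 15 vertices. Extrusion per mm of travel: 0.25 × 0.2 / (π × 0.875²) = 0.020788. Accumulating E over each segment gives final E = 2.1185.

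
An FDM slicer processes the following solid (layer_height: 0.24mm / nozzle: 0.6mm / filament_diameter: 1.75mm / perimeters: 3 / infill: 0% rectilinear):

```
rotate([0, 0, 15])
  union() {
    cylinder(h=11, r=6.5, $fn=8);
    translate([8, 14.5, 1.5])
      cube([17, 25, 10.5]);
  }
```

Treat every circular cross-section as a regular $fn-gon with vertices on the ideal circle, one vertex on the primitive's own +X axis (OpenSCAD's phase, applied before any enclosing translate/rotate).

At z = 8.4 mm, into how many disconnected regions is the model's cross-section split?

At z = 8.4 mm: the cylinder: section is a regular 8-gon, circumradius r=6.5; the cube at (8, 14.5) (footprint 17×25) is included at this height; Merging all regions: the 2 present regions are separate (no shared area or edge), so areas and boundary lengths simply add and each stays a separate island — 2 connected regions; (whole slice rotated 15° about Z — lengths, areas and connectivity unchanged). The result has 2 disconnected regions.

2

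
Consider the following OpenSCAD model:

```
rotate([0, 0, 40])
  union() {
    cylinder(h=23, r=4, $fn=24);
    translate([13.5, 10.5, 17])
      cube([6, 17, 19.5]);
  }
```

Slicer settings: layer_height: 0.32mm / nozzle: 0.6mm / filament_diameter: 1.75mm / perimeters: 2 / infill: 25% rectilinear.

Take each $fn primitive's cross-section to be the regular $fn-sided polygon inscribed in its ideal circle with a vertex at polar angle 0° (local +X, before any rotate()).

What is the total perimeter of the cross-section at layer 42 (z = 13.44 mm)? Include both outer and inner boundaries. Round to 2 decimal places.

At z = 13.44 mm: the cylinder: section is a regular 24-gon, circumradius r=4 (perimeter = 2·24·4.000·sin(180°/24) = 25.06 mm); the cube at (13.5, 10.5) is absent (z outside [17, 36.5]); Merging all regions: only the r=4 cylinder is present, so the union is just that shape — boundary = 25.06 mm; (whole slice rotated 40° about Z — lengths, areas and connectivity unchanged). Overall, the cross-section is a single solid region. Total boundary length (outer) = 25.06 mm.

25.06 mm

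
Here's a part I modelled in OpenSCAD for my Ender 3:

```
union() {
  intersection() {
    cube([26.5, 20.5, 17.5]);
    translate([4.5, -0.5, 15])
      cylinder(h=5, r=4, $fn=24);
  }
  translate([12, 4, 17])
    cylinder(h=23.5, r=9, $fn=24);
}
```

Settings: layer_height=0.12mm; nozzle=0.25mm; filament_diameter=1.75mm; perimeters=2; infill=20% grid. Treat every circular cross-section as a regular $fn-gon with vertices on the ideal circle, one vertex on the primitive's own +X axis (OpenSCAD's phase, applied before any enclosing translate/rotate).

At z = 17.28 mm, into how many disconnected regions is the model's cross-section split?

At z = 17.28 mm: the cube (footprint 26.5×20.5) is included at this height; the r=4 cylinder at (4.5, -0.5) contributes a regular 24-gon of circumradius 4; After intersecting: the r=4 cylinder at (4.5, -0.5) partially overlaps the 26.5×20.5 cube; clipping to the common part keeps 20.88 mm² — 1 connected region; the r=9 cylinder at (12, 4) gives a regular 24-gon of circumradius 9 (constant along its height); Merging all regions: the regions partially overlap (shared area 14.11 mm²), so overlapping operands fuse into one piece — 1 connected region. The result has 1 disconnected region.

1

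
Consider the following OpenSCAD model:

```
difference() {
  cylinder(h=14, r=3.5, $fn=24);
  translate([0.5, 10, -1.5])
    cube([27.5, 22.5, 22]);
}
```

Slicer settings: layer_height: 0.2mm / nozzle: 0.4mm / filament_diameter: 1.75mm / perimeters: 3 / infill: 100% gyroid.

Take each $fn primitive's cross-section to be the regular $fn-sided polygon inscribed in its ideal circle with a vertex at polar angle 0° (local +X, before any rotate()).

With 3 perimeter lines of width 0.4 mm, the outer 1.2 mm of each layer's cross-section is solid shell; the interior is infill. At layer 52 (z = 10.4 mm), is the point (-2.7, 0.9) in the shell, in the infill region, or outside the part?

At z = 10.4 mm: the cylinder: section is a regular 24-gon, circumradius r=3.5; the cube at (0.5, 10) (footprint 27.5×22.5) is included at this height; Taking the first minus the rest: starting from the r=3.5 cylinder, the 27.5×22.5 cube at (0.5, 10) misses the remaining region (no effect) — 1 connected region. Overall, the cross-section is a single solid region. The nearest boundary edge runs (-3.38, 0.91)→(-3.03, 1.75); distance from the point to it = 0.63 mm. The point is inside the cross-section, 0.63 mm from the nearest boundary — within the 1.2 mm shell band (3 × 0.4).

shell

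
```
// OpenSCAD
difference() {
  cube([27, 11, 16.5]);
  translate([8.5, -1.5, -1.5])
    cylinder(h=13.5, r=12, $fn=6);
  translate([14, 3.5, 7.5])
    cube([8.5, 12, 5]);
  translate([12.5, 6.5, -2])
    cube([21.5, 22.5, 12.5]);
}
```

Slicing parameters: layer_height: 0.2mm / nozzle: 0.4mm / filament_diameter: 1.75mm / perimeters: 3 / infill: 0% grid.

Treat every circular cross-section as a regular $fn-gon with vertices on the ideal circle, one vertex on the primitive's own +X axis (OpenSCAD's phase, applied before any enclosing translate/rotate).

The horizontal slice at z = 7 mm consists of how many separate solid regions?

At z = 7 mm: the 27×11 cube contributes its full rectangle; the cylinder at (8.5, -1.5): section is a regular 6-gon, circumradius r=12; the cube at (14, 3.5) does not reach this height (z outside [7.5, 12.5]); the 21.5×22.5 cube at (12.5, 6.5) contributes its full rectangle; Subtracting the remaining from the first: starting from the 27×11 cube, the r=12 cylinder at (8.5, -1.5) partially overlaps it — only the 146.35 mm² overlap (of its 374.12 mm²) is removed, clipping the outline; the 21.5×22.5 cube at (12.5, 6.5) partially overlaps it — only the 58.81 mm² overlap (of its 483.75 mm²) is removed, clipping the outline — 2 connected regions. The result has 2 disconnected regions.

2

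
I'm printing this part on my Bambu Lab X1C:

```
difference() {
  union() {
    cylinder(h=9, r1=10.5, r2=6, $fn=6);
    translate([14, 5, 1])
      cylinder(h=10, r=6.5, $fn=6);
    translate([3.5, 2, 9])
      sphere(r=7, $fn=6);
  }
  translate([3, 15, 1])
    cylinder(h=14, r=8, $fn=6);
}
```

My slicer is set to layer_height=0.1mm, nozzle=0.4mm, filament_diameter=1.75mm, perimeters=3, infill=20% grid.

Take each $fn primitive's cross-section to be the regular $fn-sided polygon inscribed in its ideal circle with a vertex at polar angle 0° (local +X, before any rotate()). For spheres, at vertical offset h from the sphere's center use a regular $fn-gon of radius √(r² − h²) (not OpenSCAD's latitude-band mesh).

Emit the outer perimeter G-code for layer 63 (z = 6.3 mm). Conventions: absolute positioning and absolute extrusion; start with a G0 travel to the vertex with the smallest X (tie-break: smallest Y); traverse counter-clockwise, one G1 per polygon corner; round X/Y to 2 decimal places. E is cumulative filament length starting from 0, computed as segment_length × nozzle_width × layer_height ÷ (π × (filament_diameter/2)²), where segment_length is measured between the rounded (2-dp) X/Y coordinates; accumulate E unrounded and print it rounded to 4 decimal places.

G0 X-7.35 Y0.00 Z6.30
G1 X-3.68 Y-6.37 E0.1223
G1 X3.68 Y-6.37 E0.2447
G1 X5.28 Y-3.59 E0.2980
G1 X6.73 Y-3.59 E0.3221
G1 X9.60 Y1.37 E0.4174
G1 X10.75 Y-0.63 E0.4558
G1 X17.25 Y-0.63 E0.5639
G1 X20.50 Y5.00 E0.6720
G1 X17.25 Y10.63 E0.7801
G1 X10.75 Y10.63 E0.8882
G1 X7.86 Y5.63 E0.9842
G1 X6.73 Y7.59 E1.0218
G1 X0.27 Y7.59 E1.1293
G1 X-0.44 Y6.37 E1.1528
G1 X-3.67 Y6.37 E1.2065
G1 X-7.35 Y0.00 E1.3288

At z = 6.3 mm: the cone: at t=0.700 of its height the radius interpolates to r₁+(r₂−r₁)t = 7.350, giving a regular 6-gon of that circumradius; the r=6.5 cylinder at (14, 5) gives a regular 6-gon of circumradius 6.5 (constant along its height); the r=7 sphere at (3.5, 2) slices to a regular 6-gon of circumradius 6.458 (√(r²−h²) with h=2.7 from center); Combining (union): the regions partially overlap (shared area 75.34 mm²), so overlapping operands fuse into one piece — 1 connected region; the cylinder at (3, 15): section is a regular 6-gon, circumradius r=8; After the difference (first − rest): starting from the result so far, the r=8 cylinder at (3, 15) misses the remaining region (no effect) — 1 connected region. The outline is a single polygon with 16 vertices. Extrusion per mm of travel: 0.4 × 0.1 / (π × 0.875²) = 0.016630. Accumulating E over each segment gives final E = 1.3288.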